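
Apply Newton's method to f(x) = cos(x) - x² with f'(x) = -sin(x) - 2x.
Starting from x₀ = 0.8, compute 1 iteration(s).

f(x) = cos(x) - x²
f'(x) = -sin(x) - 2x
x₀ = 0.8

Newton-Raphson formula: x_{n+1} = x_n - f(x_n)/f'(x_n)

Iteration 1:
  f(0.800000) = 0.056707
  f'(0.800000) = -2.317356
  x_1 = 0.800000 - 0.056707/(-2.317356) = 0.824470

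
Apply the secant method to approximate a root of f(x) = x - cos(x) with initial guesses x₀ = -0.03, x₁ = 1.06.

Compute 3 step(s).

f(x) = x - cos(x)
x₀ = -0.03, x₁ = 1.06

Secant formula: x_{n+1} = x_n - f(x_n)(x_n - x_{n-1})/(f(x_n) - f(x_{n-1}))

Iteration 1:
  f(-0.030000) = -1.029550
  f(1.060000) = 0.571128
  x_2 = 1.060000 - 0.571128×(1.060000 - (-0.030000))/(0.571128 - (-1.029550))
       = 0.671084
Iteration 2:
  f(1.060000) = 0.571128
  f(0.671084) = -0.112064
  x_3 = 0.671084 - (-0.112064)×(0.671084 - 1.060000)/(-0.112064 - 0.571128)
       = 0.734878
Iteration 3:
  f(0.671084) = -0.112064
  f(0.734878) = -0.007035
  x_4 = 0.734878 - (-0.007035)×(0.734878 - 0.671084)/(-0.007035 - (-0.112064))
       = 0.739151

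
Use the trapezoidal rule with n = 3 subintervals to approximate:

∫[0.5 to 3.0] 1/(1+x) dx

f(x) = 1/(1+x)
a = 0.5, b = 3.0, n = 3
h = (b - a)/n = 0.833333

Trapezoidal rule: (h/2)[f(x₀) + 2f(x₁) + 2f(x₂) + ... + f(xₙ)]

x_0 = 0.5000, f(x_0) = 0.666667, coefficient = 1
x_1 = 1.3333, f(x_1) = 0.428571, coefficient = 2
x_2 = 2.1667, f(x_2) = 0.315789, coefficient = 2
x_3 = 3.0000, f(x_3) = 0.250000, coefficient = 1

I ≈ (0.833333/2) × 2.405388 = 1.002245
Exact value: 0.980829
Error: 0.021416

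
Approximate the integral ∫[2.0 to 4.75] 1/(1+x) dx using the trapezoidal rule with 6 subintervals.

f(x) = 1/(1+x)
a = 2.0, b = 4.75, n = 6
h = (b - a)/n = 0.458333

Trapezoidal rule: (h/2)[f(x₀) + 2f(x₁) + 2f(x₂) + ... + f(xₙ)]

x_0 = 2.0000, f(x_0) = 0.333333, coefficient = 1
x_1 = 2.4583, f(x_1) = 0.289157, coefficient = 2
x_2 = 2.9167, f(x_2) = 0.255319, coefficient = 2
x_3 = 3.3750, f(x_3) = 0.228571, coefficient = 2
x_4 = 3.8333, f(x_4) = 0.206897, coefficient = 2
x_5 = 4.2917, f(x_5) = 0.188976, coefficient = 2
x_6 = 4.7500, f(x_6) = 0.173913, coefficient = 1

I ≈ (0.458333/2) × 2.845087 = 0.651999
Exact value: 0.650588
Error: 0.001411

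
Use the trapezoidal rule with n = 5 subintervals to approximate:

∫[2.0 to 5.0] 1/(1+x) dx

f(x) = 1/(1+x)
a = 2.0, b = 5.0, n = 5
h = (b - a)/n = 0.600000

Trapezoidal rule: (h/2)[f(x₀) + 2f(x₁) + 2f(x₂) + ... + f(xₙ)]

x_0 = 2.0000, f(x_0) = 0.333333, coefficient = 1
x_1 = 2.6000, f(x_1) = 0.277778, coefficient = 2
x_2 = 3.2000, f(x_2) = 0.238095, coefficient = 2
x_3 = 3.8000, f(x_3) = 0.208333, coefficient = 2
x_4 = 4.4000, f(x_4) = 0.185185, coefficient = 2
x_5 = 5.0000, f(x_5) = 0.166667, coefficient = 1

I ≈ (0.600000/2) × 2.318783 = 0.695635
Exact value: 0.693147
Error: 0.002488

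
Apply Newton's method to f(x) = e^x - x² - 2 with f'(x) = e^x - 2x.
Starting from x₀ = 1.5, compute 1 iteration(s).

f(x) = e^x - x² - 2
f'(x) = e^x - 2x
x₀ = 1.5

Newton-Raphson formula: x_{n+1} = x_n - f(x_n)/f'(x_n)

Iteration 1:
  f(1.500000) = 0.231689
  f'(1.500000) = 1.481689
  x_1 = 1.500000 - 0.231689/1.481689 = 1.343632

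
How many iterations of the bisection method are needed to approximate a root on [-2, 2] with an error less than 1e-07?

We need (b-a)/2^n ≤ 1e-07
(2 - (-2))/2^n ≤ 1e-07
4/2^n ≤ 1e-07
2^n ≥ 40000000
n ≥ log₂(40000000) = 25.25
n ≥ 26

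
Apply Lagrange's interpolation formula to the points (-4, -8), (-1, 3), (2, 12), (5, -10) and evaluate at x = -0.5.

Lagrange interpolation formula:
P(x) = Σ yᵢ × Lᵢ(x)
where Lᵢ(x) = Π_{j≠i} (x - xⱼ)/(xᵢ - xⱼ)

L_0(-0.5) = (-0.5 - (-1))/(-4 - (-1)) × (-0.5 - 2)/(-4 - 2) × (-0.5 - 5)/(-4 - 5) = -0.042438
L_1(-0.5) = (-0.5 - (-4))/(-1 - (-4)) × (-0.5 - 2)/(-1 - 2) × (-0.5 - 5)/(-1 - 5) = 0.891204
L_2(-0.5) = (-0.5 - (-4))/(2 - (-4)) × (-0.5 - (-1))/(2 - (-1)) × (-0.5 - 5)/(2 - 5) = 0.178241
L_3(-0.5) = (-0.5 - (-4))/(5 - (-4)) × (-0.5 - (-1))/(5 - (-1)) × (-0.5 - 2)/(5 - 2) = -0.027006

P(-0.5) = (-8)×L_0(-0.5) + 3×L_1(-0.5) + 12×L_2(-0.5) + (-10)×L_3(-0.5)
P(-0.5) = 5.422068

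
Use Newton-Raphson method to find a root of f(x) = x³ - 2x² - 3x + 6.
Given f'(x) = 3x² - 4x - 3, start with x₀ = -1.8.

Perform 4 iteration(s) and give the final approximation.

f(x) = x³ - 2x² - 3x + 6
f'(x) = 3x² - 4x - 3
x₀ = -1.8

Newton-Raphson formula: x_{n+1} = x_n - f(x_n)/f'(x_n)

Iteration 1:
  f(-1.800000) = -0.912000
  f'(-1.800000) = 13.920000
  x_1 = -1.800000 - (-0.912000)/13.920000 = -1.734483
Iteration 2:
  f(-1.734483) = -0.031483
  f'(-1.734483) = 12.963222
  x_2 = -1.734483 - (-0.031483)/12.963222 = -1.732054
Iteration 3:
  f(-1.732054) = -0.000042
  f'(-1.732054) = 12.928251
  x_3 = -1.732054 - (-0.000042)/12.928251 = -1.732051
Iteration 4:
  f(-1.732051) = 0.000000
  f'(-1.732051) = 12.928203
  x_4 = -1.732051 - 0.000000/12.928203 = -1.732051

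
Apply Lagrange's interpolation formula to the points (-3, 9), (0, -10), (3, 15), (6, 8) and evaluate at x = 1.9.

Lagrange interpolation formula:
P(x) = Σ yᵢ × Lᵢ(x)
where Lᵢ(x) = Π_{j≠i} (x - xⱼ)/(xᵢ - xⱼ)

L_0(1.9) = (1.9 - 0)/(-3 - 0) × (1.9 - 3)/(-3 - 3) × (1.9 - 6)/(-3 - 6) = -0.052895
L_1(1.9) = (1.9 - (-3))/(0 - (-3)) × (1.9 - 3)/(0 - 3) × (1.9 - 6)/(0 - 6) = 0.409241
L_2(1.9) = (1.9 - (-3))/(3 - (-3)) × (1.9 - 0)/(3 - 0) × (1.9 - 6)/(3 - 6) = 0.706870
L_3(1.9) = (1.9 - (-3))/(6 - (-3)) × (1.9 - 0)/(6 - 0) × (1.9 - 3)/(6 - 3) = -0.063216

P(1.9) = 9×L_0(1.9) + (-10)×L_1(1.9) + 15×L_2(1.9) + 8×L_3(1.9)
P(1.9) = 5.528864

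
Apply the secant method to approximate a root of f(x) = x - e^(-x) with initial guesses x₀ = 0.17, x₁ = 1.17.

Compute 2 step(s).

f(x) = x - e^(-x)
x₀ = 0.17, x₁ = 1.17

Secant formula: x_{n+1} = x_n - f(x_n)(x_n - x_{n-1})/(f(x_n) - f(x_{n-1}))

Iteration 1:
  f(0.170000) = -0.673665
  f(1.170000) = 0.859633
  x_2 = 1.170000 - 0.859633×(1.170000 - 0.170000)/(0.859633 - (-0.673665))
       = 0.609357
Iteration 2:
  f(1.170000) = 0.859633
  f(0.609357) = 0.065656
  x_3 = 0.609357 - 0.065656×(0.609357 - 1.170000)/(0.065656 - 0.859633)
       = 0.562996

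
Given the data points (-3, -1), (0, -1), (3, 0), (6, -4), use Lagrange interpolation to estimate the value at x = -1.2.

Lagrange interpolation formula:
P(x) = Σ yᵢ × Lᵢ(x)
where Lᵢ(x) = Π_{j≠i} (x - xⱼ)/(xᵢ - xⱼ)

L_0(-1.2) = (-1.2 - 0)/(-3 - 0) × (-1.2 - 3)/(-3 - 3) × (-1.2 - 6)/(-3 - 6) = 0.224000
L_1(-1.2) = (-1.2 - (-3))/(0 - (-3)) × (-1.2 - 3)/(0 - 3) × (-1.2 - 6)/(0 - 6) = 1.008000
L_2(-1.2) = (-1.2 - (-3))/(3 - (-3)) × (-1.2 - 0)/(3 - 0) × (-1.2 - 6)/(3 - 6) = -0.288000
L_3(-1.2) = (-1.2 - (-3))/(6 - (-3)) × (-1.2 - 0)/(6 - 0) × (-1.2 - 3)/(6 - 3) = 0.056000

P(-1.2) = (-1)×L_0(-1.2) + (-1)×L_1(-1.2) + 0×L_2(-1.2) + (-4)×L_3(-1.2)
P(-1.2) = -1.456000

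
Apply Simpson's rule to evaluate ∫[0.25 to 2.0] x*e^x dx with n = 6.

f(x) = x*e^x
a = 0.25, b = 2.0, n = 6
h = (b - a)/n = 0.291667

Simpson's rule: (h/3)[f(x₀) + 4f(x₁) + 2f(x₂) + ... + f(xₙ)]

x_0 = 0.2500, f(x_0) = 0.321006, coefficient = 1
x_1 = 0.5417, f(x_1) = 0.931054, coefficient = 4
x_2 = 0.8333, f(x_2) = 1.917480, coefficient = 2
x_3 = 1.1250, f(x_3) = 3.465244, coefficient = 4
x_4 = 1.4167, f(x_4) = 5.841417, coefficient = 2
x_5 = 1.7083, f(x_5) = 9.429580, coefficient = 4
x_6 = 2.0000, f(x_6) = 14.778112, coefficient = 1

I ≈ (0.291667/3) × 85.920425 = 8.353375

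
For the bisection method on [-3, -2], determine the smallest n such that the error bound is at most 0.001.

We need (b-a)/2^n ≤ 0.001
(-2 - (-3))/2^n ≤ 0.001
1/2^n ≤ 0.001
2^n ≥ 1000
n ≥ log₂(1000) = 9.97
n ≥ 10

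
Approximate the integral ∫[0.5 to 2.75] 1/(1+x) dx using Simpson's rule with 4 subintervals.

f(x) = 1/(1+x)
a = 0.5, b = 2.75, n = 4
h = (b - a)/n = 0.562500

Simpson's rule: (h/3)[f(x₀) + 4f(x₁) + 2f(x₂) + ... + f(xₙ)]

x_0 = 0.5000, f(x_0) = 0.666667, coefficient = 1
x_1 = 1.0625, f(x_1) = 0.484848, coefficient = 4
x_2 = 1.6250, f(x_2) = 0.380952, coefficient = 2
x_3 = 2.1875, f(x_3) = 0.313725, coefficient = 4
x_4 = 2.7500, f(x_4) = 0.266667, coefficient = 1

I ≈ (0.562500/3) × 4.889534 = 0.916788
Exact value: 0.916291
Error: 0.000497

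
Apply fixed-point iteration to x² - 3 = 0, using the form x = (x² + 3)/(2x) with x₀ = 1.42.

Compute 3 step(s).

Equation: x² - 3 = 0
Fixed-point form: x = (x² + 3)/(2x)
x₀ = 1.42

x_1 = g(1.420000) = 1.766338
x_2 = g(1.766338) = 1.732384
x_3 = g(1.732384) = 1.732051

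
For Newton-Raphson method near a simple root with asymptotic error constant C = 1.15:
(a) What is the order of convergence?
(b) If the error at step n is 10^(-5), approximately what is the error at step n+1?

(a) Newton-Raphson has quadratic (order 2) convergence near simple roots.
    This means |e_{n+1}| ≈ C|e_n|².

(b) With |e_n| = 10^(-5) and C = 1.15:
    |e_{n+1}| ≈ 1.15 × (10^(-5))² = 1.15 × 10^(-10)

(a) 2 (quadratic); (b) |e_{n+1}| ≈ 1.150e-10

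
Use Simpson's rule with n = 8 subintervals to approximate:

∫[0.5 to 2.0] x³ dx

f(x) = x³
a = 0.5, b = 2.0, n = 8
h = (b - a)/n = 0.187500

Simpson's rule: (h/3)[f(x₀) + 4f(x₁) + 2f(x₂) + ... + f(xₙ)]

x_0 = 0.5000, f(x_0) = 0.125000, coefficient = 1
x_1 = 0.6875, f(x_1) = 0.324951, coefficient = 4
x_2 = 0.8750, f(x_2) = 0.669922, coefficient = 2
x_3 = 1.0625, f(x_3) = 1.199463, coefficient = 4
x_4 = 1.2500, f(x_4) = 1.953125, coefficient = 2
x_5 = 1.4375, f(x_5) = 2.970459, coefficient = 4
x_6 = 1.6250, f(x_6) = 4.291016, coefficient = 2
x_7 = 1.8125, f(x_7) = 5.954346, coefficient = 4
x_8 = 2.0000, f(x_8) = 8.000000, coefficient = 1

I ≈ (0.187500/3) × 63.750000 = 3.984375
Exact value: 3.984375
Error: 0.000000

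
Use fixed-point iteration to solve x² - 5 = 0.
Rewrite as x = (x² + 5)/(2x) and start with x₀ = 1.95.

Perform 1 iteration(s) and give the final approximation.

Equation: x² - 5 = 0
Fixed-point form: x = (x² + 5)/(2x)
x₀ = 1.95

x_1 = g(1.950000) = 2.257051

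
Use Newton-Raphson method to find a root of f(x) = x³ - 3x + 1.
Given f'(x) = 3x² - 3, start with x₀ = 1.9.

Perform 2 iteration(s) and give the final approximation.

f(x) = x³ - 3x + 1
f'(x) = 3x² - 3
x₀ = 1.9

Newton-Raphson formula: x_{n+1} = x_n - f(x_n)/f'(x_n)

Iteration 1:
  f(1.900000) = 2.159000
  f'(1.900000) = 7.830000
  x_1 = 1.900000 - 2.159000/7.830000 = 1.624266
Iteration 2:
  f(1.624266) = 0.412404
  f'(1.624266) = 4.914717
  x_2 = 1.624266 - 0.412404/4.914717 = 1.540354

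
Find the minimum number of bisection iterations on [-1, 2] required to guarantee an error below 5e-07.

We need (b-a)/2^n ≤ 5e-07
(2 - (-1))/2^n ≤ 5e-07
3/2^n ≤ 5e-07
2^n ≥ 6000000
n ≥ log₂(6000000) = 22.52
n ≥ 23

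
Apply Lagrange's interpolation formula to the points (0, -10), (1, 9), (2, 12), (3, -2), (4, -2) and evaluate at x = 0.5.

Lagrange interpolation formula:
P(x) = Σ yᵢ × Lᵢ(x)
where Lᵢ(x) = Π_{j≠i} (x - xⱼ)/(xᵢ - xⱼ)

L_0(0.5) = (0.5 - 1)/(0 - 1) × (0.5 - 2)/(0 - 2) × (0.5 - 3)/(0 - 3) × (0.5 - 4)/(0 - 4) = 0.273438
L_1(0.5) = (0.5 - 0)/(1 - 0) × (0.5 - 2)/(1 - 2) × (0.5 - 3)/(1 - 3) × (0.5 - 4)/(1 - 4) = 1.093750
L_2(0.5) = (0.5 - 0)/(2 - 0) × (0.5 - 1)/(2 - 1) × (0.5 - 3)/(2 - 3) × (0.5 - 4)/(2 - 4) = -0.546875
L_3(0.5) = (0.5 - 0)/(3 - 0) × (0.5 - 1)/(3 - 1) × (0.5 - 2)/(3 - 2) × (0.5 - 4)/(3 - 4) = 0.218750
L_4(0.5) = (0.5 - 0)/(4 - 0) × (0.5 - 1)/(4 - 1) × (0.5 - 2)/(4 - 2) × (0.5 - 3)/(4 - 3) = -0.039062

P(0.5) = (-10)×L_0(0.5) + 9×L_1(0.5) + 12×L_2(0.5) + (-2)×L_3(0.5) + (-2)×L_4(0.5)
P(0.5) = 0.187500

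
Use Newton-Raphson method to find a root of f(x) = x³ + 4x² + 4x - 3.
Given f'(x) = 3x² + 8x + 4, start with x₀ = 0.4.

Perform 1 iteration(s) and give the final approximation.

f(x) = x³ + 4x² + 4x - 3
f'(x) = 3x² + 8x + 4
x₀ = 0.4

Newton-Raphson formula: x_{n+1} = x_n - f(x_n)/f'(x_n)

Iteration 1:
  f(0.400000) = -0.696000
  f'(0.400000) = 7.680000
  x_1 = 0.400000 - (-0.696000)/7.680000 = 0.490625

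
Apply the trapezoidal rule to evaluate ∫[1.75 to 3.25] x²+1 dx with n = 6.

f(x) = x²+1
a = 1.75, b = 3.25, n = 6
h = (b - a)/n = 0.250000

Trapezoidal rule: (h/2)[f(x₀) + 2f(x₁) + 2f(x₂) + ... + f(xₙ)]

x_0 = 1.7500, f(x_0) = 4.062500, coefficient = 1
x_1 = 2.0000, f(x_1) = 5.000000, coefficient = 2
x_2 = 2.2500, f(x_2) = 6.062500, coefficient = 2
x_3 = 2.5000, f(x_3) = 7.250000, coefficient = 2
x_4 = 2.7500, f(x_4) = 8.562500, coefficient = 2
x_5 = 3.0000, f(x_5) = 10.000000, coefficient = 2
x_6 = 3.2500, f(x_6) = 11.562500, coefficient = 1

I ≈ (0.250000/2) × 89.375000 = 11.171875
Exact value: 11.156250
Error: 0.015625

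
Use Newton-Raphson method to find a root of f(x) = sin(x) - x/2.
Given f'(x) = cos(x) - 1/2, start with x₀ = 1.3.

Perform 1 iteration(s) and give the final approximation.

f(x) = sin(x) - x/2
f'(x) = cos(x) - 1/2
x₀ = 1.3

Newton-Raphson formula: x_{n+1} = x_n - f(x_n)/f'(x_n)

Iteration 1:
  f(1.300000) = 0.313558
  f'(1.300000) = -0.232501
  x_1 = 1.300000 - 0.313558/(-0.232501) = 2.648631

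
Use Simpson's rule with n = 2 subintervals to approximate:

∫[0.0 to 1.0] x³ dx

f(x) = x³
a = 0.0, b = 1.0, n = 2
h = (b - a)/n = 0.500000

Simpson's rule: (h/3)[f(x₀) + 4f(x₁) + 2f(x₂) + ... + f(xₙ)]

x_0 = 0.0000, f(x_0) = 0.000000, coefficient = 1
x_1 = 0.5000, f(x_1) = 0.125000, coefficient = 4
x_2 = 1.0000, f(x_2) = 1.000000, coefficient = 1

I ≈ (0.500000/3) × 1.500000 = 0.250000
Exact value: 0.250000
Error: 0.000000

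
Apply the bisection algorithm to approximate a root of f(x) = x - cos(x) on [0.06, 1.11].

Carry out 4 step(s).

f(x) = x - cos(x)
Initial interval: [0.06, 1.11]

Iteration 1:
  c_1 = (0.060000 + 1.110000)/2 = 0.585000
  f(c_1) = f(0.585000) = -0.248712
  f(a) × f(c) ≥ 0, new interval: [0.585000, 1.110000]
Iteration 2:
  c_2 = (0.585000 + 1.110000)/2 = 0.847500
  f(c_2) = f(0.847500) = 0.185641
  f(a) × f(c) < 0, new interval: [0.585000, 0.847500]
Iteration 3:
  c_3 = (0.585000 + 0.847500)/2 = 0.716250
  f(c_3) = f(0.716250) = -0.038023
  f(a) × f(c) ≥ 0, new interval: [0.716250, 0.847500]
Iteration 4:
  c_4 = (0.716250 + 0.847500)/2 = 0.781875
  f(c_4) = f(0.781875) = 0.072281
  f(a) × f(c) < 0, new interval: [0.716250, 0.781875]

After 4 iteration(s), the approximation is c_4 = 0.781875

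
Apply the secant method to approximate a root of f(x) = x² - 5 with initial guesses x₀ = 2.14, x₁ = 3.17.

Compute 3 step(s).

f(x) = x² - 5
x₀ = 2.14, x₁ = 3.17

Secant formula: x_{n+1} = x_n - f(x_n)(x_n - x_{n-1})/(f(x_n) - f(x_{n-1}))

Iteration 1:
  f(2.140000) = -0.420400
  f(3.170000) = 5.048900
  x_2 = 3.170000 - 5.048900×(3.170000 - 2.140000)/(5.048900 - (-0.420400))
       = 2.219171
Iteration 2:
  f(3.170000) = 5.048900
  f(2.219171) = -0.075278
  x_3 = 2.219171 - (-0.075278)×(2.219171 - 3.170000)/(-0.075278 - 5.048900)
       = 2.233140
Iteration 3:
  f(2.219171) = -0.075278
  f(2.233140) = -0.013086
  x_4 = 2.233140 - (-0.013086)×(2.233140 - 2.219171)/(-0.013086 - (-0.075278))
       = 2.236079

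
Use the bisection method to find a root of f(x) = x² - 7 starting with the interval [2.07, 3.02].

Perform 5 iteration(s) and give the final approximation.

f(x) = x² - 7
Initial interval: [2.07, 3.02]

Iteration 1:
  c_1 = (2.070000 + 3.020000)/2 = 2.545000
  f(c_1) = f(2.545000) = -0.522975
  f(a) × f(c) ≥ 0, new interval: [2.545000, 3.020000]
Iteration 2:
  c_2 = (2.545000 + 3.020000)/2 = 2.782500
  f(c_2) = f(2.782500) = 0.742306
  f(a) × f(c) < 0, new interval: [2.545000, 2.782500]
Iteration 3:
  c_3 = (2.545000 + 2.782500)/2 = 2.663750
  f(c_3) = f(2.663750) = 0.095564
  f(a) × f(c) < 0, new interval: [2.545000, 2.663750]
Iteration 4:
  c_4 = (2.545000 + 2.663750)/2 = 2.604375
  f(c_4) = f(2.604375) = -0.217231
  f(a) × f(c) ≥ 0, new interval: [2.604375, 2.663750]
Iteration 5:
  c_5 = (2.604375 + 2.663750)/2 = 2.634062
  f(c_5) = f(2.634062) = -0.061715
  f(a) × f(c) ≥ 0, new interval: [2.634062, 2.663750]

After 5 iteration(s), the approximation is c_5 = 2.634062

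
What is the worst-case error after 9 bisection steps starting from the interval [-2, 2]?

Bisection error bound: |error| ≤ (b-a)/2^n
|error| ≤ (2 - (-2))/2^9 = 4/2^9
|error| ≤ 0.0078125000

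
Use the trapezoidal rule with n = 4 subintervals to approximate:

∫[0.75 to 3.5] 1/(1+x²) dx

f(x) = 1/(1+x²)
a = 0.75, b = 3.5, n = 4
h = (b - a)/n = 0.687500

Trapezoidal rule: (h/2)[f(x₀) + 2f(x₁) + 2f(x₂) + ... + f(xₙ)]

x_0 = 0.7500, f(x_0) = 0.640000, coefficient = 1
x_1 = 1.4375, f(x_1) = 0.326115, coefficient = 2
x_2 = 2.1250, f(x_2) = 0.181303, coefficient = 2
x_3 = 2.8125, f(x_3) = 0.112231, coefficient = 2
x_4 = 3.5000, f(x_4) = 0.075472, coefficient = 1

I ≈ (0.687500/2) × 1.954770 = 0.671952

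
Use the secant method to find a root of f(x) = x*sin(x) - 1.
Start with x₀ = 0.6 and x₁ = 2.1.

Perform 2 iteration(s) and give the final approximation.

f(x) = x*sin(x) - 1
x₀ = 0.6, x₁ = 2.1

Secant formula: x_{n+1} = x_n - f(x_n)(x_n - x_{n-1})/(f(x_n) - f(x_{n-1}))

Iteration 1:
  f(0.600000) = -0.661215
  f(2.100000) = 0.812740
  x_2 = 2.100000 - 0.812740×(2.100000 - 0.600000)/(0.812740 - (-0.661215))
       = 1.272899
Iteration 2:
  f(2.100000) = 0.812740
  f(1.272899) = 0.216835
  x_3 = 1.272899 - 0.216835×(1.272899 - 2.100000)/(0.216835 - 0.812740)
       = 0.971938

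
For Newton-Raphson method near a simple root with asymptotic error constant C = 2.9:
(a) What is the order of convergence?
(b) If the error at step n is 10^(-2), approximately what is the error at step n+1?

(a) Newton-Raphson has quadratic (order 2) convergence near simple roots.
    This means |e_{n+1}| ≈ C|e_n|².

(b) With |e_n| = 10^(-2) and C = 2.9:
    |e_{n+1}| ≈ 2.9 × (10^(-2))² = 2.9 × 10^(-4)

(a) 2 (quadratic); (b) |e_{n+1}| ≈ 2.900e-04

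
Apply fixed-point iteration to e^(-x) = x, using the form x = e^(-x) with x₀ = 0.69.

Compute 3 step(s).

Equation: e^(-x) = x
Fixed-point form: x = e^(-x)
x₀ = 0.69

x_1 = g(0.690000) = 0.501576
x_2 = g(0.501576) = 0.605575
x_3 = g(0.605575) = 0.545760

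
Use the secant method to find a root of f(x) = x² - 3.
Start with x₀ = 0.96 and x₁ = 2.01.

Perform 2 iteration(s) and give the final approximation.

f(x) = x² - 3
x₀ = 0.96, x₁ = 2.01

Secant formula: x_{n+1} = x_n - f(x_n)(x_n - x_{n-1})/(f(x_n) - f(x_{n-1}))

Iteration 1:
  f(0.960000) = -2.078400
  f(2.010000) = 1.040100
  x_2 = 2.010000 - 1.040100×(2.010000 - 0.960000)/(1.040100 - (-2.078400))
       = 1.659798
Iteration 2:
  f(2.010000) = 1.040100
  f(1.659798) = -0.245071
  x_3 = 1.659798 - (-0.245071)×(1.659798 - 2.010000)/(-0.245071 - 1.040100)
       = 1.726578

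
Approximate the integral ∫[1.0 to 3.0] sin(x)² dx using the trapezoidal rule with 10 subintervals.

f(x) = sin(x)²
a = 1.0, b = 3.0, n = 10
h = (b - a)/n = 0.200000

Trapezoidal rule: (h/2)[f(x₀) + 2f(x₁) + 2f(x₂) + ... + f(xₙ)]

x_0 = 1.0000, f(x_0) = 0.708073, coefficient = 1
x_1 = 1.2000, f(x_1) = 0.868697, coefficient = 2
x_2 = 1.4000, f(x_2) = 0.971111, coefficient = 2
x_3 = 1.6000, f(x_3) = 0.999147, coefficient = 2
x_4 = 1.8000, f(x_4) = 0.948379, coefficient = 2
x_5 = 2.0000, f(x_5) = 0.826822, coefficient = 2
x_6 = 2.2000, f(x_6) = 0.653666, coefficient = 2
x_7 = 2.4000, f(x_7) = 0.456251, coefficient = 2
x_8 = 2.6000, f(x_8) = 0.265742, coefficient = 2
x_9 = 2.8000, f(x_9) = 0.112217, coefficient = 2
x_10 = 3.0000, f(x_10) = 0.019915, coefficient = 1

I ≈ (0.200000/2) × 12.932052 = 1.293205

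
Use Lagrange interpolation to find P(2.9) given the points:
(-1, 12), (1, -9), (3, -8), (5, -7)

Lagrange interpolation formula:
P(x) = Σ yᵢ × Lᵢ(x)
where Lᵢ(x) = Π_{j≠i} (x - xⱼ)/(xᵢ - xⱼ)

L_0(2.9) = (2.9 - 1)/(-1 - 1) × (2.9 - 3)/(-1 - 3) × (2.9 - 5)/(-1 - 5) = -0.008313
L_1(2.9) = (2.9 - (-1))/(1 - (-1)) × (2.9 - 3)/(1 - 3) × (2.9 - 5)/(1 - 5) = 0.051188
L_2(2.9) = (2.9 - (-1))/(3 - (-1)) × (2.9 - 1)/(3 - 1) × (2.9 - 5)/(3 - 5) = 0.972562
L_3(2.9) = (2.9 - (-1))/(5 - (-1)) × (2.9 - 1)/(5 - 1) × (2.9 - 3)/(5 - 3) = -0.015438

P(2.9) = 12×L_0(2.9) + (-9)×L_1(2.9) + (-8)×L_2(2.9) + (-7)×L_3(2.9)
P(2.9) = -8.232875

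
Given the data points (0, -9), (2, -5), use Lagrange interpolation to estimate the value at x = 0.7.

Lagrange interpolation formula:
P(x) = Σ yᵢ × Lᵢ(x)
where Lᵢ(x) = Π_{j≠i} (x - xⱼ)/(xᵢ - xⱼ)

L_0(0.7) = (0.7 - 2)/(0 - 2) = 0.650000
L_1(0.7) = (0.7 - 0)/(2 - 0) = 0.350000

P(0.7) = (-9)×L_0(0.7) + (-5)×L_1(0.7)
P(0.7) = -7.600000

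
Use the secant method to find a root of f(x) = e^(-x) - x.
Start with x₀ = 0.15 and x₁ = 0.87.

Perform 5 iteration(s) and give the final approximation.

f(x) = e^(-x) - x
x₀ = 0.15, x₁ = 0.87

Secant formula: x_{n+1} = x_n - f(x_n)(x_n - x_{n-1})/(f(x_n) - f(x_{n-1}))

Iteration 1:
  f(0.150000) = 0.710708
  f(0.870000) = -0.451048
  x_2 = 0.870000 - (-0.451048)×(0.870000 - 0.150000)/(-0.451048 - 0.710708)
       = 0.590462
Iteration 2:
  f(0.870000) = -0.451048
  f(0.590462) = -0.036391
  x_3 = 0.590462 - (-0.036391)×(0.590462 - 0.870000)/(-0.036391 - (-0.451048))
       = 0.565929
Iteration 3:
  f(0.590462) = -0.036391
  f(0.565929) = 0.001903
  x_4 = 0.565929 - 0.001903×(0.565929 - 0.590462)/(0.001903 - (-0.036391))
       = 0.567148
Iteration 4:
  f(0.565929) = 0.001903
  f(0.567148) = -0.000008
  x_5 = 0.567148 - (-0.000008)×(0.567148 - 0.565929)/(-0.000008 - 0.001903)
       = 0.567143
Iteration 5:
  f(0.567148) = -0.000008
  f(0.567143) = 0.000000
  x_6 = 0.567143 - 0.000000×(0.567143 - 0.567148)/(0.000000 - (-0.000008))
       = 0.567143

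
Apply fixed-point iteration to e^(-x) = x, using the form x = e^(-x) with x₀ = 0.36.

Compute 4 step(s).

Equation: e^(-x) = x
Fixed-point form: x = e^(-x)
x₀ = 0.36

x_1 = g(0.360000) = 0.697676
x_2 = g(0.697676) = 0.497741
x_3 = g(0.497741) = 0.607903
x_4 = g(0.607903) = 0.544492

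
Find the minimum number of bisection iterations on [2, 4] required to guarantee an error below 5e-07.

We need (b-a)/2^n ≤ 5e-07
(4 - 2)/2^n ≤ 5e-07
2/2^n ≤ 5e-07
2^n ≥ 4000000
n ≥ log₂(4000000) = 21.93
n ≥ 22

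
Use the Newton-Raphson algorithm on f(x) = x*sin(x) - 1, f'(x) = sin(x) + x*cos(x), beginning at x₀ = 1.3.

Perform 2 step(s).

f(x) = x*sin(x) - 1
f'(x) = sin(x) + x*cos(x)
x₀ = 1.3

Newton-Raphson formula: x_{n+1} = x_n - f(x_n)/f'(x_n)

Iteration 1:
  f(1.300000) = 0.252626
  f'(1.300000) = 1.311307
  x_1 = 1.300000 - 0.252626/1.311307 = 1.107348
Iteration 2:
  f(1.107348) = -0.009459
  f'(1.107348) = 1.389540
  x_2 = 1.107348 - (-0.009459)/1.389540 = 1.114155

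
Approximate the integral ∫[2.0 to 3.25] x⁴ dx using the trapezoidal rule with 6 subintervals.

f(x) = x⁴
a = 2.0, b = 3.25, n = 6
h = (b - a)/n = 0.208333

Trapezoidal rule: (h/2)[f(x₀) + 2f(x₁) + 2f(x₂) + ... + f(xₙ)]

x_0 = 2.0000, f(x_0) = 16.000000, coefficient = 1
x_1 = 2.2083, f(x_1) = 23.782555, coefficient = 2
x_2 = 2.4167, f(x_2) = 34.108845, coefficient = 2
x_3 = 2.6250, f(x_3) = 47.480713, coefficient = 2
x_4 = 2.8333, f(x_4) = 64.445216, coefficient = 2
x_5 = 3.0417, f(x_5) = 85.594621, coefficient = 2
x_6 = 3.2500, f(x_6) = 111.566406, coefficient = 1

I ≈ (0.208333/2) × 638.390306 = 66.498990
Exact value: 66.118164
Error: 0.380826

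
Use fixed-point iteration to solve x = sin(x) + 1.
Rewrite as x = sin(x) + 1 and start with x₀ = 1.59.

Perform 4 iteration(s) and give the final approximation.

Equation: x = sin(x) + 1
Fixed-point form: x = sin(x) + 1
x₀ = 1.59

x_1 = g(1.590000) = 1.999816
x_2 = g(1.999816) = 1.909374
x_3 = g(1.909374) = 1.943228
x_4 = g(1.943228) = 1.931445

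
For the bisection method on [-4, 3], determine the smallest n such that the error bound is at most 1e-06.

We need (b-a)/2^n ≤ 1e-06
(3 - (-4))/2^n ≤ 1e-06
7/2^n ≤ 1e-06
2^n ≥ 7000000
n ≥ log₂(7000000) = 22.74
n ≥ 23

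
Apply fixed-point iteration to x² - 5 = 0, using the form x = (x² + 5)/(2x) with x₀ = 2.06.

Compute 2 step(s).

Equation: x² - 5 = 0
Fixed-point form: x = (x² + 5)/(2x)
x₀ = 2.06

x_1 = g(2.060000) = 2.243592
x_2 = g(2.243592) = 2.236081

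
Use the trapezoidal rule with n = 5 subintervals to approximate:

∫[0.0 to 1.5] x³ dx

f(x) = x³
a = 0.0, b = 1.5, n = 5
h = (b - a)/n = 0.300000

Trapezoidal rule: (h/2)[f(x₀) + 2f(x₁) + 2f(x₂) + ... + f(xₙ)]

x_0 = 0.0000, f(x_0) = 0.000000, coefficient = 1
x_1 = 0.3000, f(x_1) = 0.027000, coefficient = 2
x_2 = 0.6000, f(x_2) = 0.216000, coefficient = 2
x_3 = 0.9000, f(x_3) = 0.729000, coefficient = 2
x_4 = 1.2000, f(x_4) = 1.728000, coefficient = 2
x_5 = 1.5000, f(x_5) = 3.375000, coefficient = 1

I ≈ (0.300000/2) × 8.775000 = 1.316250
Exact value: 1.265625
Error: 0.050625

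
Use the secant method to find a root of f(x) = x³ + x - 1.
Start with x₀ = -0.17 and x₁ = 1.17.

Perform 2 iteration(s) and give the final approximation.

f(x) = x³ + x - 1
x₀ = -0.17, x₁ = 1.17

Secant formula: x_{n+1} = x_n - f(x_n)(x_n - x_{n-1})/(f(x_n) - f(x_{n-1}))

Iteration 1:
  f(-0.170000) = -1.174913
  f(1.170000) = 1.771613
  x_2 = 1.170000 - 1.771613×(1.170000 - (-0.170000))/(1.771613 - (-1.174913))
       = 0.364319
Iteration 2:
  f(1.170000) = 1.771613
  f(0.364319) = -0.587326
  x_3 = 0.364319 - (-0.587326)×(0.364319 - 1.170000)/(-0.587326 - 1.771613)
       = 0.564916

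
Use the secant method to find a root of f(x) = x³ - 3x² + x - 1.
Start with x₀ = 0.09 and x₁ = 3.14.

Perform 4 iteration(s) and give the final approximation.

f(x) = x³ - 3x² + x - 1
x₀ = 0.09, x₁ = 3.14

Secant formula: x_{n+1} = x_n - f(x_n)(x_n - x_{n-1})/(f(x_n) - f(x_{n-1}))

Iteration 1:
  f(0.090000) = -0.933571
  f(3.140000) = 3.520344
  x_2 = 3.140000 - 3.520344×(3.140000 - 0.090000)/(3.520344 - (-0.933571))
       = 0.729301
Iteration 2:
  f(3.140000) = 3.520344
  f(0.729301) = -1.478438
  x_3 = 0.729301 - (-1.478438)×(0.729301 - 3.140000)/(-1.478438 - 3.520344)
       = 1.442288
Iteration 3:
  f(0.729301) = -1.478438
  f(1.442288) = -2.798057
  x_4 = 1.442288 - (-2.798057)×(1.442288 - 0.729301)/(-2.798057 - (-1.478438))
       = -0.069496
Iteration 4:
  f(1.442288) = -2.798057
  f(-0.069496) = -1.084321
  x_5 = -0.069496 - (-1.084321)×(-0.069496 - 1.442288)/(-1.084321 - (-2.798057))
       = -1.026039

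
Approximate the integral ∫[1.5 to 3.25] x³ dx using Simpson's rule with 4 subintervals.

f(x) = x³
a = 1.5, b = 3.25, n = 4
h = (b - a)/n = 0.437500

Simpson's rule: (h/3)[f(x₀) + 4f(x₁) + 2f(x₂) + ... + f(xₙ)]

x_0 = 1.5000, f(x_0) = 3.375000, coefficient = 1
x_1 = 1.9375, f(x_1) = 7.273193, coefficient = 4
x_2 = 2.3750, f(x_2) = 13.396484, coefficient = 2
x_3 = 2.8125, f(x_3) = 22.247314, coefficient = 4
x_4 = 3.2500, f(x_4) = 34.328125, coefficient = 1

I ≈ (0.437500/3) × 182.578125 = 26.625977
Exact value: 26.625977
Error: 0.000000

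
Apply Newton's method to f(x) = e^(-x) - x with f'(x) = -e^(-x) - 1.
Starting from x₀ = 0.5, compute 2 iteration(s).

f(x) = e^(-x) - x
f'(x) = -e^(-x) - 1
x₀ = 0.5

Newton-Raphson formula: x_{n+1} = x_n - f(x_n)/f'(x_n)

Iteration 1:
  f(0.500000) = 0.106531
  f'(0.500000) = -1.606531
  x_1 = 0.500000 - 0.106531/(-1.606531) = 0.566311
Iteration 2:
  f(0.566311) = 0.001305
  f'(0.566311) = -1.567616
  x_2 = 0.566311 - 0.001305/(-1.567616) = 0.567143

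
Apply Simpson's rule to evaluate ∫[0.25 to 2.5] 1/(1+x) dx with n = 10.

f(x) = 1/(1+x)
a = 0.25, b = 2.5, n = 10
h = (b - a)/n = 0.225000

Simpson's rule: (h/3)[f(x₀) + 4f(x₁) + 2f(x₂) + ... + f(xₙ)]

x_0 = 0.2500, f(x_0) = 0.800000, coefficient = 1
x_1 = 0.4750, f(x_1) = 0.677966, coefficient = 4
x_2 = 0.7000, f(x_2) = 0.588235, coefficient = 2
x_3 = 0.9250, f(x_3) = 0.519481, coefficient = 4
x_4 = 1.1500, f(x_4) = 0.465116, coefficient = 2
x_5 = 1.3750, f(x_5) = 0.421053, coefficient = 4
x_6 = 1.6000, f(x_6) = 0.384615, coefficient = 2
x_7 = 1.8250, f(x_7) = 0.353982, coefficient = 4
x_8 = 2.0500, f(x_8) = 0.327869, coefficient = 2
x_9 = 2.2750, f(x_9) = 0.305344, coefficient = 4
x_10 = 2.5000, f(x_10) = 0.285714, coefficient = 1

I ≈ (0.225000/3) × 13.728686 = 1.029651
Exact value: 1.029619
Error: 0.000032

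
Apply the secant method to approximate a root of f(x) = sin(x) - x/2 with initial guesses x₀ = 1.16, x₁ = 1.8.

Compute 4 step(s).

f(x) = sin(x) - x/2
x₀ = 1.16, x₁ = 1.8

Secant formula: x_{n+1} = x_n - f(x_n)(x_n - x_{n-1})/(f(x_n) - f(x_{n-1}))

Iteration 1:
  f(1.160000) = 0.336803
  f(1.800000) = 0.073848
  x_2 = 1.800000 - 0.073848×(1.800000 - 1.160000)/(0.073848 - 0.336803)
       = 1.979736
Iteration 2:
  f(1.800000) = 0.073848
  f(1.979736) = -0.072325
  x_3 = 1.979736 - (-0.072325)×(1.979736 - 1.800000)/(-0.072325 - 0.073848)
       = 1.890804
Iteration 3:
  f(1.979736) = -0.072325
  f(1.890804) = 0.003831
  x_4 = 1.890804 - 0.003831×(1.890804 - 1.979736)/(0.003831 - (-0.072325))
       = 1.895278
Iteration 4:
  f(1.890804) = 0.003831
  f(1.895278) = 0.000177
  x_5 = 1.895278 - 0.000177×(1.895278 - 1.890804)/(0.000177 - 0.003831)
       = 1.895495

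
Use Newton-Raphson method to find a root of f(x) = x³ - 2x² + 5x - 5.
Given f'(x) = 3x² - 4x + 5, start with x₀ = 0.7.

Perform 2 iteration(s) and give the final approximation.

f(x) = x³ - 2x² + 5x - 5
f'(x) = 3x² - 4x + 5
x₀ = 0.7

Newton-Raphson formula: x_{n+1} = x_n - f(x_n)/f'(x_n)

Iteration 1:
  f(0.700000) = -2.137000
  f'(0.700000) = 3.670000
  x_1 = 0.700000 - (-2.137000)/3.670000 = 1.282289
Iteration 2:
  f(1.282289) = 0.231337
  f'(1.282289) = 4.803639
  x_2 = 1.282289 - 0.231337/4.803639 = 1.234130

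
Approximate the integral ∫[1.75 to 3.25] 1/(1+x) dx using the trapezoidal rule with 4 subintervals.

f(x) = 1/(1+x)
a = 1.75, b = 3.25, n = 4
h = (b - a)/n = 0.375000

Trapezoidal rule: (h/2)[f(x₀) + 2f(x₁) + 2f(x₂) + ... + f(xₙ)]

x_0 = 1.7500, f(x_0) = 0.363636, coefficient = 1
x_1 = 2.1250, f(x_1) = 0.320000, coefficient = 2
x_2 = 2.5000, f(x_2) = 0.285714, coefficient = 2
x_3 = 2.8750, f(x_3) = 0.258065, coefficient = 2
x_4 = 3.2500, f(x_4) = 0.235294, coefficient = 1

I ≈ (0.375000/2) × 2.326488 = 0.436217
Exact value: 0.435318
Error: 0.000898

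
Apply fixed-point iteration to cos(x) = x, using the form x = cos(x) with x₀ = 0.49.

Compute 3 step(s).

Equation: cos(x) = x
Fixed-point form: x = cos(x)
x₀ = 0.49

x_1 = g(0.490000) = 0.882333
x_2 = g(0.882333) = 0.635351
x_3 = g(0.635351) = 0.804863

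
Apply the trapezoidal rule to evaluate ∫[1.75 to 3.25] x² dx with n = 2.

f(x) = x²
a = 1.75, b = 3.25, n = 2
h = (b - a)/n = 0.750000

Trapezoidal rule: (h/2)[f(x₀) + 2f(x₁) + 2f(x₂) + ... + f(xₙ)]

x_0 = 1.7500, f(x_0) = 3.062500, coefficient = 1
x_1 = 2.5000, f(x_1) = 6.250000, coefficient = 2
x_2 = 3.2500, f(x_2) = 10.562500, coefficient = 1

I ≈ (0.750000/2) × 26.125000 = 9.796875
Exact value: 9.656250
Error: 0.140625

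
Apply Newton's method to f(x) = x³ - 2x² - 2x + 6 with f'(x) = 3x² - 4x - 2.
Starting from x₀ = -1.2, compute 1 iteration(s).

f(x) = x³ - 2x² - 2x + 6
f'(x) = 3x² - 4x - 2
x₀ = -1.2

Newton-Raphson formula: x_{n+1} = x_n - f(x_n)/f'(x_n)

Iteration 1:
  f(-1.200000) = 3.792000
  f'(-1.200000) = 7.120000
  x_1 = -1.200000 - 3.792000/7.120000 = -1.732584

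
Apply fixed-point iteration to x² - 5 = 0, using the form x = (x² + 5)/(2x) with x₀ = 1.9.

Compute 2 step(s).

Equation: x² - 5 = 0
Fixed-point form: x = (x² + 5)/(2x)
x₀ = 1.9

x_1 = g(1.900000) = 2.265789
x_2 = g(2.265789) = 2.236263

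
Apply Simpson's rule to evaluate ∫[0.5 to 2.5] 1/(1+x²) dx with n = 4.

f(x) = 1/(1+x²)
a = 0.5, b = 2.5, n = 4
h = (b - a)/n = 0.500000

Simpson's rule: (h/3)[f(x₀) + 4f(x₁) + 2f(x₂) + ... + f(xₙ)]

x_0 = 0.5000, f(x_0) = 0.800000, coefficient = 1
x_1 = 1.0000, f(x_1) = 0.500000, coefficient = 4
x_2 = 1.5000, f(x_2) = 0.307692, coefficient = 2
x_3 = 2.0000, f(x_3) = 0.200000, coefficient = 4
x_4 = 2.5000, f(x_4) = 0.137931, coefficient = 1

I ≈ (0.500000/3) × 4.353316 = 0.725553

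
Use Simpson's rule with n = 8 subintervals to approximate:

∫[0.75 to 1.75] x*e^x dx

f(x) = x*e^x
a = 0.75, b = 1.75, n = 8
h = (b - a)/n = 0.125000

Simpson's rule: (h/3)[f(x₀) + 4f(x₁) + 2f(x₂) + ... + f(xₙ)]

x_0 = 0.7500, f(x_0) = 1.587750, coefficient = 1
x_1 = 0.8750, f(x_1) = 2.099016, coefficient = 4
x_2 = 1.0000, f(x_2) = 2.718282, coefficient = 2
x_3 = 1.1250, f(x_3) = 3.465244, coefficient = 4
x_4 = 1.2500, f(x_4) = 4.362929, coefficient = 2
x_5 = 1.3750, f(x_5) = 5.438230, coefficient = 4
x_6 = 1.5000, f(x_6) = 6.722534, coefficient = 2
x_7 = 1.6250, f(x_7) = 8.252431, coefficient = 4
x_8 = 1.7500, f(x_8) = 10.070555, coefficient = 1

I ≈ (0.125000/3) × 116.285478 = 4.845228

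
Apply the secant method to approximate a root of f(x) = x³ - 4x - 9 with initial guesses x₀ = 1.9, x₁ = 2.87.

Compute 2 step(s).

f(x) = x³ - 4x - 9
x₀ = 1.9, x₁ = 2.87

Secant formula: x_{n+1} = x_n - f(x_n)(x_n - x_{n-1})/(f(x_n) - f(x_{n-1}))

Iteration 1:
  f(1.900000) = -9.741000
  f(2.870000) = 3.159903
  x_2 = 2.870000 - 3.159903×(2.870000 - 1.900000)/(3.159903 - (-9.741000))
       = 2.632412
Iteration 2:
  f(2.870000) = 3.159903
  f(2.632412) = -1.288112
  x_3 = 2.632412 - (-1.288112)×(2.632412 - 2.870000)/(-1.288112 - 3.159903)
       = 2.701215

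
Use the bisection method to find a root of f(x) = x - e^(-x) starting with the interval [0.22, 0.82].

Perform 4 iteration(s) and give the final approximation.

f(x) = x - e^(-x)
Initial interval: [0.22, 0.82]

Iteration 1:
  c_1 = (0.220000 + 0.820000)/2 = 0.520000
  f(c_1) = f(0.520000) = -0.074521
  f(a) × f(c) ≥ 0, new interval: [0.520000, 0.820000]
Iteration 2:
  c_2 = (0.520000 + 0.820000)/2 = 0.670000
  f(c_2) = f(0.670000) = 0.158291
  f(a) × f(c) < 0, new interval: [0.520000, 0.670000]
Iteration 3:
  c_3 = (0.520000 + 0.670000)/2 = 0.595000
  f(c_3) = f(0.595000) = 0.043437
  f(a) × f(c) < 0, new interval: [0.520000, 0.595000]
Iteration 4:
  c_4 = (0.520000 + 0.595000)/2 = 0.557500
  f(c_4) = f(0.557500) = -0.015139
  f(a) × f(c) ≥ 0, new interval: [0.557500, 0.595000]

After 4 iteration(s), the approximation is c_4 = 0.557500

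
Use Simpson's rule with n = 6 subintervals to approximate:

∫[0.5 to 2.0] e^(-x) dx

f(x) = e^(-x)
a = 0.5, b = 2.0, n = 6
h = (b - a)/n = 0.250000

Simpson's rule: (h/3)[f(x₀) + 4f(x₁) + 2f(x₂) + ... + f(xₙ)]

x_0 = 0.5000, f(x_0) = 0.606531, coefficient = 1
x_1 = 0.7500, f(x_1) = 0.472367, coefficient = 4
x_2 = 1.0000, f(x_2) = 0.367879, coefficient = 2
x_3 = 1.2500, f(x_3) = 0.286505, coefficient = 4
x_4 = 1.5000, f(x_4) = 0.223130, coefficient = 2
x_5 = 1.7500, f(x_5) = 0.173774, coefficient = 4
x_6 = 2.0000, f(x_6) = 0.135335, coefficient = 1

I ≈ (0.250000/3) × 5.654466 = 0.471206
Exact value: 0.471195
Error: 0.000010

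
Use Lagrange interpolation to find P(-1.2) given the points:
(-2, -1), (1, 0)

Lagrange interpolation formula:
P(x) = Σ yᵢ × Lᵢ(x)
where Lᵢ(x) = Π_{j≠i} (x - xⱼ)/(xᵢ - xⱼ)

L_0(-1.2) = (-1.2 - 1)/(-2 - 1) = 0.733333
L_1(-1.2) = (-1.2 - (-2))/(1 - (-2)) = 0.266667

P(-1.2) = (-1)×L_0(-1.2) + 0×L_1(-1.2)
P(-1.2) = -0.733333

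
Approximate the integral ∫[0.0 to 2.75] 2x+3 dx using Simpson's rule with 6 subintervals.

f(x) = 2x+3
a = 0.0, b = 2.75, n = 6
h = (b - a)/n = 0.458333

Simpson's rule: (h/3)[f(x₀) + 4f(x₁) + 2f(x₂) + ... + f(xₙ)]

x_0 = 0.0000, f(x_0) = 3.000000, coefficient = 1
x_1 = 0.4583, f(x_1) = 3.916667, coefficient = 4
x_2 = 0.9167, f(x_2) = 4.833333, coefficient = 2
x_3 = 1.3750, f(x_3) = 5.750000, coefficient = 4
x_4 = 1.8333, f(x_4) = 6.666667, coefficient = 2
x_5 = 2.2917, f(x_5) = 7.583333, coefficient = 4
x_6 = 2.7500, f(x_6) = 8.500000, coefficient = 1

I ≈ (0.458333/3) × 103.500000 = 15.812500
Exact value: 15.812500
Error: 0.000000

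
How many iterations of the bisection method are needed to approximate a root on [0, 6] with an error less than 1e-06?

We need (b-a)/2^n ≤ 1e-06
(6 - 0)/2^n ≤ 1e-06
6/2^n ≤ 1e-06
2^n ≥ 6000000
n ≥ log₂(6000000) = 22.52
n ≥ 23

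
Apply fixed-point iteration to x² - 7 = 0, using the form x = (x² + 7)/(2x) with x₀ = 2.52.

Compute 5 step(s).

Equation: x² - 7 = 0
Fixed-point form: x = (x² + 7)/(2x)
x₀ = 2.52

x_1 = g(2.520000) = 2.648889
x_2 = g(2.648889) = 2.645753
x_3 = g(2.645753) = 2.645751
x_4 = g(2.645751) = 2.645751
x_5 = g(2.645751) = 2.645751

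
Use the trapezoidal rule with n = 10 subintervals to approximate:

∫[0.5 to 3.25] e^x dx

f(x) = e^x
a = 0.5, b = 3.25, n = 10
h = (b - a)/n = 0.275000

Trapezoidal rule: (h/2)[f(x₀) + 2f(x₁) + 2f(x₂) + ... + f(xₙ)]

x_0 = 0.5000, f(x_0) = 1.648721, coefficient = 1
x_1 = 0.7750, f(x_1) = 2.170592, coefficient = 2
x_2 = 1.0500, f(x_2) = 2.857651, coefficient = 2
x_3 = 1.3250, f(x_3) = 3.762185, coefficient = 2
x_4 = 1.6000, f(x_4) = 4.953032, coefficient = 2
x_5 = 1.8750, f(x_5) = 6.520819, coefficient = 2
x_6 = 2.1500, f(x_6) = 8.584858, coefficient = 2
x_7 = 2.4250, f(x_7) = 11.302229, coefficient = 2
x_8 = 2.7000, f(x_8) = 14.879732, coefficient = 2
x_9 = 2.9750, f(x_9) = 19.589623, coefficient = 2
x_10 = 3.2500, f(x_10) = 25.790340, coefficient = 1

I ≈ (0.275000/2) × 176.680507 = 24.293570
Exact value: 24.141619
Error: 0.151951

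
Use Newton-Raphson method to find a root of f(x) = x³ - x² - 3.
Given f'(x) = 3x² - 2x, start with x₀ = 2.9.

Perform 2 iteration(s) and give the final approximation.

f(x) = x³ - x² - 3
f'(x) = 3x² - 2x
x₀ = 2.9

Newton-Raphson formula: x_{n+1} = x_n - f(x_n)/f'(x_n)

Iteration 1:
  f(2.900000) = 12.979000
  f'(2.900000) = 19.430000
  x_1 = 2.900000 - 12.979000/19.430000 = 2.232012
Iteration 2:
  f(2.232012) = 3.137737
  f'(2.232012) = 10.481613
  x_2 = 2.232012 - 3.137737/10.481613 = 1.932656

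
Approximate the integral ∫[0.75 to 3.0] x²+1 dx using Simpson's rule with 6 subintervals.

f(x) = x²+1
a = 0.75, b = 3.0, n = 6
h = (b - a)/n = 0.375000

Simpson's rule: (h/3)[f(x₀) + 4f(x₁) + 2f(x₂) + ... + f(xₙ)]

x_0 = 0.7500, f(x_0) = 1.562500, coefficient = 1
x_1 = 1.1250, f(x_1) = 2.265625, coefficient = 4
x_2 = 1.5000, f(x_2) = 3.250000, coefficient = 2
x_3 = 1.8750, f(x_3) = 4.515625, coefficient = 4
x_4 = 2.2500, f(x_4) = 6.062500, coefficient = 2
x_5 = 2.6250, f(x_5) = 7.890625, coefficient = 4
x_6 = 3.0000, f(x_6) = 10.000000, coefficient = 1

I ≈ (0.375000/3) × 88.875000 = 11.109375
Exact value: 11.109375
Error: 0.000000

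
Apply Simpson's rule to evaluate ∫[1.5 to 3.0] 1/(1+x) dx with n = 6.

f(x) = 1/(1+x)
a = 1.5, b = 3.0, n = 6
h = (b - a)/n = 0.250000

Simpson's rule: (h/3)[f(x₀) + 4f(x₁) + 2f(x₂) + ... + f(xₙ)]

x_0 = 1.5000, f(x_0) = 0.400000, coefficient = 1
x_1 = 1.7500, f(x_1) = 0.363636, coefficient = 4
x_2 = 2.0000, f(x_2) = 0.333333, coefficient = 2
x_3 = 2.2500, f(x_3) = 0.307692, coefficient = 4
x_4 = 2.5000, f(x_4) = 0.285714, coefficient = 2
x_5 = 2.7500, f(x_5) = 0.266667, coefficient = 4
x_6 = 3.0000, f(x_6) = 0.250000, coefficient = 1

I ≈ (0.250000/3) × 5.640077 = 0.470006
Exact value: 0.470004
Error: 0.000003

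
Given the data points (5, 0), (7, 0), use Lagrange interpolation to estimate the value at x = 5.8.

Lagrange interpolation formula:
P(x) = Σ yᵢ × Lᵢ(x)
where Lᵢ(x) = Π_{j≠i} (x - xⱼ)/(xᵢ - xⱼ)

L_0(5.8) = (5.8 - 7)/(5 - 7) = 0.600000
L_1(5.8) = (5.8 - 5)/(7 - 5) = 0.400000

P(5.8) = 0×L_0(5.8) + 0×L_1(5.8)
P(5.8) = 0.000000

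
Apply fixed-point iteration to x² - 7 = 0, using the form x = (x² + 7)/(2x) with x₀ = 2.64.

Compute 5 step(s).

Equation: x² - 7 = 0
Fixed-point form: x = (x² + 7)/(2x)
x₀ = 2.64

x_1 = g(2.640000) = 2.645758
x_2 = g(2.645758) = 2.645751
x_3 = g(2.645751) = 2.645751
x_4 = g(2.645751) = 2.645751
x_5 = g(2.645751) = 2.645751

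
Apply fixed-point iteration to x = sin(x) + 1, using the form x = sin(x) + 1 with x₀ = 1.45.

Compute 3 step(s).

Equation: x = sin(x) + 1
Fixed-point form: x = sin(x) + 1
x₀ = 1.45

x_1 = g(1.450000) = 1.992713
x_2 = g(1.992713) = 1.912306
x_3 = g(1.912306) = 1.942250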